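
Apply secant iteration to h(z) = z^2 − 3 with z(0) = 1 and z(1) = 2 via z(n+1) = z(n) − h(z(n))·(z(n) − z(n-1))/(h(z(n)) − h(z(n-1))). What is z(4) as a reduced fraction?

h(1) = −2, h(2) = 1. z(2) = 2 − 1·(2 − 1)/(1 − (−2)) = 5/3.
h(2) = 1, h(5/3) = −2/9. z(3) = (5/3) − (−2/9)·((5/3) − 2)/((−2/9) − 1) = 19/11.
h(5/3) = −2/9, h(19/11) = −2/121. z(4) = (19/11) − (−2/121)·((19/11) − (5/3))/((−2/121) − (−2/9)) = 97/56.

97/56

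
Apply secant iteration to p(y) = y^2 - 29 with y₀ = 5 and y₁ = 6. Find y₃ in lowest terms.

673/125

p(5) = -4, p(6) = 7. y₂ = 6 - 7·(6 - 5)/(7 - (-4)) = 59/11.
p(6) = 7, p(59/11) = -28/121. y₃ = (59/11) - (-28/121)·((59/11) - 6)/((-28/121) - 7) = 673/125.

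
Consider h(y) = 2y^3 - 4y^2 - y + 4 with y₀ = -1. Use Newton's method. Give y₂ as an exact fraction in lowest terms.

-23188/25259

h'(y) = 6y^2 - 8y - 1.
h(-1) = -1, h'(-1) = 13, so y₁ = (-1) - (-1)/13 = -12/13.
h(-12/13) = -128/2197, h'(-12/13) = 1943/169, so y₂ = (-12/13) - (-128/2197)/(1943/169) = -23188/25259.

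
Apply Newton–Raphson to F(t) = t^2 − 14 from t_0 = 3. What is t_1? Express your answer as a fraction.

23/6

F'(t) = 2t.
F(3) = −5, F'(3) = 6, so t_1 = 3 − (−5)/6 = 23/6.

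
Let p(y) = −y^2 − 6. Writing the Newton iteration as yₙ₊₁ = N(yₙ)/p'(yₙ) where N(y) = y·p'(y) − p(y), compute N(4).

−10

p'(y) = −2y.
N(y) = y·p'(y) − p(y) = y·(−2y) − (−y^2 − 6) = −y^2 + 6.
N(4) = −10.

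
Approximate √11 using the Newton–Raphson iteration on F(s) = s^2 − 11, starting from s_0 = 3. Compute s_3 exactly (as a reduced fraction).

79201/23880

F'(s) = 2s.
F(3) = −2, F'(3) = 6, so s_1 = 3 − (−2)/6 = 10/3.
F(10/3) = 1/9, F'(10/3) = 20/3, so s_2 = (10/3) − (1/9)/(20/3) = 199/60.
F(199/60) = 1/3600, F'(199/60) = 199/30, so s_3 = (199/60) − (1/3600)/(199/30) = 79201/23880.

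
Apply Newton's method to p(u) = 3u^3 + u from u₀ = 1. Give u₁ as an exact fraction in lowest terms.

p'(u) = 9u^2 + 1.
p(1) = 4, p'(1) = 10, so u₁ = 1 − 4/10 = 3/5.

3/5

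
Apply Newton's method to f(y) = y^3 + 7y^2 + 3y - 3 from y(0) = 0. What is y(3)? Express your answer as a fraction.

31/65

f'(y) = 3y^2 + 14y + 3.
f(0) = -3, f'(0) = 3, so y(1) = 0 - (-3)/3 = 1.
f(1) = 8, f'(1) = 20, so y(2) = 1 - 8/20 = 3/5.
f(3/5) = 192/125, f'(3/5) = 312/25, so y(3) = (3/5) - (192/125)/(312/25) = 31/65.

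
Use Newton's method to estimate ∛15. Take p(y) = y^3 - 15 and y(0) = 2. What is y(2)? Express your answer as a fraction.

p'(y) = 3y^2.
p(2) = -7, p'(2) = 12, so y(1) = 2 - (-7)/12 = 31/12.
p(31/12) = 3871/1728, p'(31/12) = 961/48, so y(2) = (31/12) - (3871/1728)/(961/48) = 42751/17298.

42751/17298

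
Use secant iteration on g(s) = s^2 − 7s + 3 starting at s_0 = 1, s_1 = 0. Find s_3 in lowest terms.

6/13

g(1) = −3, g(0) = 3. s_2 = 0 − 3·(0 − 1)/(3 − (−3)) = 1/2.
g(0) = 3, g(1/2) = −1/4. s_3 = (1/2) − (−1/4)·((1/2) − 0)/((−1/4) − 3) = 6/13.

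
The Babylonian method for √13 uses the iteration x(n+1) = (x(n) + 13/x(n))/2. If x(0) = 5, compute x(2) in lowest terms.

x(1) = (5 + 13/5)/2 = 19/5.
x(2) = (19/5 + 13/(19/5))/2 = 343/95.

343/95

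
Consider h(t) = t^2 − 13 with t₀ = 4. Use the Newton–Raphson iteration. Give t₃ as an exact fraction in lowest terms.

h'(t) = 2t.
h(4) = 3, h'(4) = 8, so t₁ = 4 − 3/8 = 29/8.
h(29/8) = 9/64, h'(29/8) = 29/4, so t₂ = (29/8) − (9/64)/(29/4) = 1673/464.
h(1673/464) = 81/215296, h'(1673/464) = 1673/232, so t₃ = (1673/464) − (81/215296)/(1673/232) = 5597777/1552544.

5597777/1552544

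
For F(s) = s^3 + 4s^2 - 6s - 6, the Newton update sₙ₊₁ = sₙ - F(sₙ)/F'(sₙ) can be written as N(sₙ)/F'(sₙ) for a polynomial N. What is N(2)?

F'(s) = 3s^2 + 8s - 6.
N(s) = s·F'(s) - F(s) = s·(3s^2 + 8s - 6) - (s^3 + 4s^2 - 6s - 6) = 2s^3 + 4s^2 + 6.
N(2) = 38.

38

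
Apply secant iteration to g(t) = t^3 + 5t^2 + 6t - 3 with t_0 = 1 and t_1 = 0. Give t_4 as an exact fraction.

g(1) = 9, g(0) = -3. t_2 = 0 - (-3)·(0 - 1)/((-3) - 9) = 1/4.
g(0) = -3, g(1/4) = -75/64. t_3 = (1/4) - (-75/64)·((1/4) - 0)/((-75/64) - (-3)) = 16/39.
g(1/4) = -75/64, g(16/39) = 22075/59319. t_4 = (16/39) - (22075/59319)·((16/39) - (1/4))/((22075/59319) - (-75/64)) = 87136/234469.

87136/234469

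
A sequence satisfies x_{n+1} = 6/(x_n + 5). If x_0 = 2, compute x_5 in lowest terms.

x_1 = 6/(2 + 5) = 6/7.
x_2 = 6/(6/7 + 5) = 42/41.
x_3 = 6/(42/41 + 5) = 246/247.
x_4 = 6/(246/247 + 5) = 1482/1481.
x_5 = 6/(1482/1481 + 5) = 8886/8887.

8886/8887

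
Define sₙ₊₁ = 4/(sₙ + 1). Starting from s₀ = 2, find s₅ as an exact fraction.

188/123

s₁ = 4/(2 + 1) = 4/3.
s₂ = 4/(4/3 + 1) = 12/7.
s₃ = 4/(12/7 + 1) = 28/19.
s₄ = 4/(28/19 + 1) = 76/47.
s₅ = 4/(76/47 + 1) = 188/123.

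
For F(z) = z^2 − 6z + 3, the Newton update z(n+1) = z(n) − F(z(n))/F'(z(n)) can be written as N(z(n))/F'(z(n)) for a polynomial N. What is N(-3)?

F'(z) = 2z − 6.
N(z) = z·F'(z) − F(z) = z·(2z − 6) − (z^2 − 6z + 3) = z^2 − 3.
N(-3) = 6.

6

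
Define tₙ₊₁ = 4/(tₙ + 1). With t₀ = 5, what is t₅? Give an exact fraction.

t₁ = 4/(5 + 1) = 2/3.
t₂ = 4/(2/3 + 1) = 12/5.
t₃ = 4/(12/5 + 1) = 20/17.
t₄ = 4/(20/17 + 1) = 68/37.
t₅ = 4/(68/37 + 1) = 148/105.

148/105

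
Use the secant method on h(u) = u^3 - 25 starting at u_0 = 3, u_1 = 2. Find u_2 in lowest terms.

55/19

h(3) = 2, h(2) = -17. u_2 = 2 - (-17)·(2 - 3)/((-17) - 2) = 55/19.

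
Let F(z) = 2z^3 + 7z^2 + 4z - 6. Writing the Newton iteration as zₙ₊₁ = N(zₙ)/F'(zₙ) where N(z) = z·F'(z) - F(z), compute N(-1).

F'(z) = 6z^2 + 14z + 4.
N(z) = z·F'(z) - F(z) = z·(6z^2 + 14z + 4) - (2z^3 + 7z^2 + 4z - 6) = 4z^3 + 7z^2 + 6.
N(-1) = 9.

9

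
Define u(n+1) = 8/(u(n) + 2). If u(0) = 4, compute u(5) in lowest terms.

84/43

u(1) = 8/(4 + 2) = 4/3.
u(2) = 8/(4/3 + 2) = 12/5.
u(3) = 8/(12/5 + 2) = 20/11.
u(4) = 8/(20/11 + 2) = 44/21.
u(5) = 8/(44/21 + 2) = 84/43.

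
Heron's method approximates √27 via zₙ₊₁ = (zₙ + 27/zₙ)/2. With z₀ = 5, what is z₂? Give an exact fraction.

z₁ = (5 + 27/5)/2 = 26/5.
z₂ = (26/5 + 27/(26/5))/2 = 1351/260.

1351/260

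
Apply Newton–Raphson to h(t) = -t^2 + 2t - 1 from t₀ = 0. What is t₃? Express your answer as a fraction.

h'(t) = -2t + 2.
h(0) = -1, h'(0) = 2, so t₁ = 0 - (-1)/2 = 1/2.
h(1/2) = -1/4, h'(1/2) = 1, so t₂ = (1/2) - (-1/4)/1 = 3/4.
h(3/4) = -1/16, h'(3/4) = 1/2, so t₃ = (3/4) - (-1/16)/(1/2) = 7/8.

7/8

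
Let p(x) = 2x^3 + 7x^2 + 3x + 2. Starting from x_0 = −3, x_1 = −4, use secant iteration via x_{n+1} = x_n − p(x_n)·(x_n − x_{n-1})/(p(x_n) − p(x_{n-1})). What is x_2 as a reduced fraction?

p(−3) = 2, p(−4) = −26. x_2 = (−4) − (−26)·((−4) − (−3))/((−26) − 2) = −43/14.

−43/14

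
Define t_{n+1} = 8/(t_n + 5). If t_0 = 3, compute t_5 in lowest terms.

t_1 = 8/(3 + 5) = 1.
t_2 = 8/(1 + 5) = 4/3.
t_3 = 8/(4/3 + 5) = 24/19.
t_4 = 8/(24/19 + 5) = 152/119.
t_5 = 8/(152/119 + 5) = 952/747.

952/747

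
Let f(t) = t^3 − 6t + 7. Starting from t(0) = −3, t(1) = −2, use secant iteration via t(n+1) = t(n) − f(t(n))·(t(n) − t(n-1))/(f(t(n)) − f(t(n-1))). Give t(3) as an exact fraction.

−5845/1993

f(−3) = −2, f(−2) = 11. t(2) = (−2) − 11·((−2) − (−3))/(11 − (−2)) = −37/13.
f(−2) = 11, f(−37/13) = 2244/2197. t(3) = (−37/13) − (2244/2197)·((−37/13) − (−2))/((2244/2197) − 11) = −5845/1993.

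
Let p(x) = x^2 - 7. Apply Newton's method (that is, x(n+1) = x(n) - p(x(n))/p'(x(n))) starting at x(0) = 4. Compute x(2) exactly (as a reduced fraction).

977/368

p'(x) = 2x.
p(4) = 9, p'(4) = 8, so x(1) = 4 - 9/8 = 23/8.
p(23/8) = 81/64, p'(23/8) = 23/4, so x(2) = (23/8) - (81/64)/(23/4) = 977/368.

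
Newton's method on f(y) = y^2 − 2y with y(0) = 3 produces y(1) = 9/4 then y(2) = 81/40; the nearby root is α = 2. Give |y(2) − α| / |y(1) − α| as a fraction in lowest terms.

y(1) − α = 9/4 − 2 = 1/4, so |y(1) − α| = 1/4.
y(2) − α = 81/40 − 2 = 1/40, so |y(2) − α| = 1/40.
Ratio = (1/40) / (1/4) = 1/10.

1/10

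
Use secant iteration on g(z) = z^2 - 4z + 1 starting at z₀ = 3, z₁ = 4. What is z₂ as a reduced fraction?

11/3

g(3) = -2, g(4) = 1. z₂ = 4 - 1·(4 - 3)/(1 - (-2)) = 11/3.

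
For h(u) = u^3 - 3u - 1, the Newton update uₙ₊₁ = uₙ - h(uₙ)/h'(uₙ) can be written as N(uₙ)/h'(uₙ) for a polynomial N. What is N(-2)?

h'(u) = 3u^2 - 3.
N(u) = u·h'(u) - h(u) = u·(3u^2 - 3) - (u^3 - 3u - 1) = 2u^3 + 1.
N(-2) = -15.

-15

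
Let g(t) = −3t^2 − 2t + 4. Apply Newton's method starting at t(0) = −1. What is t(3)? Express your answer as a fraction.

g'(t) = −6t − 2.
g(−1) = 3, g'(−1) = 4, so t(1) = (−1) − 3/4 = −7/4.
g(−7/4) = −27/16, g'(−7/4) = 17/2, so t(2) = (−7/4) − (−27/16)/(17/2) = −211/136.
g(−211/136) = −2187/18496, g'(−211/136) = 497/68, so t(3) = (−211/136) − (−2187/18496)/(497/68) = −207547/135184.

−207547/135184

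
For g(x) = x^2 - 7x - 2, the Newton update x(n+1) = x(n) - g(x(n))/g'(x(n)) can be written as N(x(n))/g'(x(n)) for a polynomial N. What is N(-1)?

3

g'(x) = 2x - 7.
N(x) = x·g'(x) - g(x) = x·(2x - 7) - (x^2 - 7x - 2) = x^2 + 2.
N(-1) = 3.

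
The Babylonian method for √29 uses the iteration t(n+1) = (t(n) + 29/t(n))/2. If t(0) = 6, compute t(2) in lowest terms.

t(1) = (6 + 29/6)/2 = 65/12.
t(2) = (65/12 + 29/(65/12))/2 = 8401/1560.

8401/1560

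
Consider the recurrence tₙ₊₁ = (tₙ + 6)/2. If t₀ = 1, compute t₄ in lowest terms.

91/16

t₁ = (1 + 6)/2 = 7/2.
t₂ = ((7/2) + 6)/2 = 19/4.
t₃ = ((19/4) + 6)/2 = 43/8.
t₄ = ((43/8) + 6)/2 = 91/16.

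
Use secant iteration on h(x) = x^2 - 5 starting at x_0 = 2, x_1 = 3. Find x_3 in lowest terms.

29/13

h(2) = -1, h(3) = 4. x_2 = 3 - 4·(3 - 2)/(4 - (-1)) = 11/5.
h(3) = 4, h(11/5) = -4/25. x_3 = (11/5) - (-4/25)·((11/5) - 3)/((-4/25) - 4) = 29/13.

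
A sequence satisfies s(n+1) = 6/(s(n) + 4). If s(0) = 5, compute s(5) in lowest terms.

570/491

s(1) = 6/(5 + 4) = 2/3.
s(2) = 6/(2/3 + 4) = 9/7.
s(3) = 6/(9/7 + 4) = 42/37.
s(4) = 6/(42/37 + 4) = 111/95.
s(5) = 6/(111/95 + 4) = 570/491.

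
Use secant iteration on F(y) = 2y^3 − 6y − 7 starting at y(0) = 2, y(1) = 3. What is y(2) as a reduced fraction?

67/32

F(2) = −3, F(3) = 29. y(2) = 3 − 29·(3 − 2)/(29 − (−3)) = 67/32.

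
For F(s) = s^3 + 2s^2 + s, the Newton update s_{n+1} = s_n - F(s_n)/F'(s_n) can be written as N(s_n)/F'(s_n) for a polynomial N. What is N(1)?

F'(s) = 3s^2 + 4s + 1.
N(s) = s·F'(s) - F(s) = s·(3s^2 + 4s + 1) - (s^3 + 2s^2 + s) = 2s^3 + 2s^2.
N(1) = 4.

4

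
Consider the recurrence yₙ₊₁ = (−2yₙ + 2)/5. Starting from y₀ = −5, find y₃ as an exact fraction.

78/125

y₁ = (−2·(−5) + 2)/5 = 12/5.
y₂ = (−2·(12/5) + 2)/5 = −14/25.
y₃ = (−2·(−14/25) + 2)/5 = 78/125.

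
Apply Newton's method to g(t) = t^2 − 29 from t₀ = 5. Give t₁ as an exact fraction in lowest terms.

g'(t) = 2t.
g(5) = −4, g'(5) = 10, so t₁ = 5 − (−4)/10 = 27/5.

27/5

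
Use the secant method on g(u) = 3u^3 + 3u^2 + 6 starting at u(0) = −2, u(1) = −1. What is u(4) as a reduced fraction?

g(−2) = −6, g(−1) = 6. u(2) = (−1) − 6·((−1) − (−2))/(6 − (−6)) = −3/2.
g(−1) = 6, g(−3/2) = 21/8. u(3) = (−3/2) − (21/8)·((−3/2) − (−1))/((21/8) − 6) = −17/9.
g(−3/2) = 21/8, g(−17/9) = −854/243. u(4) = (−17/9) − (−854/243)·((−17/9) − (−3/2))/((−854/243) − (21/8)) = −2841/1705.

−2841/1705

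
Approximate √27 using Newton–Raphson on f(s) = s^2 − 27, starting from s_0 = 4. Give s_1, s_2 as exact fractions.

s_1 = 43/8, s_2 = 3577/688

f'(s) = 2s.
f(4) = −11, f'(4) = 8, so s_1 = 4 − (−11)/8 = 43/8.
f(43/8) = 121/64, f'(43/8) = 43/4, so s_2 = (43/8) − (121/64)/(43/4) = 3577/688.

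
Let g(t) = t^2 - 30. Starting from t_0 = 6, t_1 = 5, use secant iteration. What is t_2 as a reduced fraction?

g(6) = 6, g(5) = -5. t_2 = 5 - (-5)·(5 - 6)/((-5) - 6) = 60/11.

60/11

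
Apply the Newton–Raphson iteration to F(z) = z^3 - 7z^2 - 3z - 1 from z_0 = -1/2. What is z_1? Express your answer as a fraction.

F'(z) = 3z^2 - 14z - 3.
F(-1/2) = -11/8, F'(-1/2) = 19/4, so z_1 = (-1/2) - (-11/8)/(19/4) = -4/19.

-4/19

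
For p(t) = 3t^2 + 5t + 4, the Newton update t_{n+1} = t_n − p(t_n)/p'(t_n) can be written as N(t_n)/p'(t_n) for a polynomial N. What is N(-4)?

44

p'(t) = 6t + 5.
N(t) = t·p'(t) − p(t) = t·(6t + 5) − (3t^2 + 5t + 4) = 3t^2 − 4.
N(-4) = 44.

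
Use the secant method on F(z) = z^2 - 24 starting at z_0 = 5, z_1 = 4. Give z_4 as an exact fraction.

4316/881

F(5) = 1, F(4) = -8. z_2 = 4 - (-8)·(4 - 5)/((-8) - 1) = 44/9.
F(4) = -8, F(44/9) = -8/81. z_3 = (44/9) - (-8/81)·((44/9) - 4)/((-8/81) - (-8)) = 49/10.
F(44/9) = -8/81, F(49/10) = 1/100. z_4 = (49/10) - (1/100)·((49/10) - (44/9))/((1/100) - (-8/81)) = 4316/881.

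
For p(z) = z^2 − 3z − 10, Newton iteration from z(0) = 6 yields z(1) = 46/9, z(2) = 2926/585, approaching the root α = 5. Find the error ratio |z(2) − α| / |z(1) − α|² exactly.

9/65

z(1) − α = 46/9 − 5 = 1/9, so |z(1) − α| = 1/9.
z(2) − α = 2926/585 − 5 = 1/585, so |z(2) − α| = 1/585.
|z(1) − α|² = 1/81.
Ratio = (1/585) / (1/81) = 9/65.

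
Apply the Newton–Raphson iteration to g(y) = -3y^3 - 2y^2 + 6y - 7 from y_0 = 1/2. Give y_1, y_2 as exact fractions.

y_1 = 23/7, y_2 = 78007/35777

g'(y) = -9y^2 - 4y + 6.
g(1/2) = -39/8, g'(1/2) = 7/4, so y_1 = (1/2) - (-39/8)/(7/4) = 23/7.
g(23/7) = -39546/343, g'(23/7) = -5111/49, so y_2 = (23/7) - (-39546/343)/(-5111/49) = 78007/35777.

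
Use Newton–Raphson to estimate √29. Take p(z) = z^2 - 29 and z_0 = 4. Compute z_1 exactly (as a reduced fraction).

p'(z) = 2z.
p(4) = -13, p'(4) = 8, so z_1 = 4 - (-13)/8 = 45/8.

45/8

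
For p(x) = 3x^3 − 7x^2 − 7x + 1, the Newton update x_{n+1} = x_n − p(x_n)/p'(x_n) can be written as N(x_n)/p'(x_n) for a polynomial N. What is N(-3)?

−226

p'(x) = 9x^2 − 14x − 7.
N(x) = x·p'(x) − p(x) = x·(9x^2 − 14x − 7) − (3x^3 − 7x^2 − 7x + 1) = 6x^3 − 7x^2 − 1.
N(-3) = −226.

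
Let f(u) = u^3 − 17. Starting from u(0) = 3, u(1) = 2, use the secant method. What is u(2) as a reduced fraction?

47/19

f(3) = 10, f(2) = −9. u(2) = 2 − (−9)·(2 − 3)/((−9) − 10) = 47/19.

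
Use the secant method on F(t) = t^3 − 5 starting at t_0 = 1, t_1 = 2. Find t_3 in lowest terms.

265/157

F(1) = −4, F(2) = 3. t_2 = 2 − 3·(2 − 1)/(3 − (−4)) = 11/7.
F(2) = 3, F(11/7) = −384/343. t_3 = (11/7) − (−384/343)·((11/7) − 2)/((−384/343) − 3) = 265/157.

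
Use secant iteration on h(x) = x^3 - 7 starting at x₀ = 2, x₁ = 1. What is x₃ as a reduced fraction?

h(2) = 1, h(1) = -6. x₂ = 1 - (-6)·(1 - 2)/((-6) - 1) = 13/7.
h(1) = -6, h(13/7) = -204/343. x₃ = (13/7) - (-204/343)·((13/7) - 1)/((-204/343) - (-6)) = 201/103.

201/103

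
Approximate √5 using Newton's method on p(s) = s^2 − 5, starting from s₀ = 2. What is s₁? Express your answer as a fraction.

9/4

p'(s) = 2s.
p(2) = −1, p'(2) = 4, so s₁ = 2 − (−1)/4 = 9/4.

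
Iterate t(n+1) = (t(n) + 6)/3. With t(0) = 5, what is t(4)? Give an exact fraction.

245/81

t(1) = (5 + 6)/3 = 11/3.
t(2) = ((11/3) + 6)/3 = 29/9.
t(3) = ((29/9) + 6)/3 = 83/27.
t(4) = ((83/27) + 6)/3 = 245/81.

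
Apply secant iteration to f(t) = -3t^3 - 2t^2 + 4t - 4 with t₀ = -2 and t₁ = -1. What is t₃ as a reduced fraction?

f(-2) = 4, f(-1) = -7. t₂ = (-1) - (-7)·((-1) - (-2))/((-7) - 4) = -18/11.
f(-1) = -7, f(-18/11) = -3668/1331. t₃ = (-18/11) - (-3668/1331)·((-18/11) - (-1))/((-3668/1331) - (-7)) = -1654/807.

-1654/807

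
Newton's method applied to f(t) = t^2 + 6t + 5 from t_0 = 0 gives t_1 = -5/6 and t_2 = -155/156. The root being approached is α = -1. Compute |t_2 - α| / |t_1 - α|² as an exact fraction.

3/13

t_1 - α = -5/6 - (-1) = -5/6 + 1 = 1/6, so |t_1 - α| = 1/6.
t_2 - α = -155/156 - (-1) = -155/156 + 1 = 1/156, so |t_2 - α| = 1/156.
|t_1 - α|² = 1/36.
Ratio = (1/156) / (1/36) = 3/13.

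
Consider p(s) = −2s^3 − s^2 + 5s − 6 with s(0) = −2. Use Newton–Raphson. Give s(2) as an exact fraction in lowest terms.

−160126/71865

p'(s) = −6s^2 − 2s + 5.
p(−2) = −4, p'(−2) = −15, so s(1) = (−2) − (−4)/(−15) = −34/15.
p(−34/15) = 2768/3375, p'(−34/15) = −1597/75, so s(2) = (−34/15) − (2768/3375)/(−1597/75) = −160126/71865.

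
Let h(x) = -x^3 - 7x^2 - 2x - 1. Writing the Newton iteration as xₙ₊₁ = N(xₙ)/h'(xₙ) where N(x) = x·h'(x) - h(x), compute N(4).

-239

h'(x) = -3x^2 - 14x - 2.
N(x) = x·h'(x) - h(x) = x·(-3x^2 - 14x - 2) - (-x^3 - 7x^2 - 2x - 1) = -2x^3 - 7x^2 + 1.
N(4) = -239.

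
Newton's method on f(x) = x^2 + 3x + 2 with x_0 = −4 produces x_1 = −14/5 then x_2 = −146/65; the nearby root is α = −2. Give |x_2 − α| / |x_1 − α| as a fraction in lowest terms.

x_1 − α = −14/5 − (−2) = −14/5 + 2 = −4/5, so |x_1 − α| = 4/5.
x_2 − α = −146/65 − (−2) = −146/65 + 2 = −16/65, so |x_2 − α| = 16/65.
Ratio = (16/65) / (4/5) = 4/13.

4/13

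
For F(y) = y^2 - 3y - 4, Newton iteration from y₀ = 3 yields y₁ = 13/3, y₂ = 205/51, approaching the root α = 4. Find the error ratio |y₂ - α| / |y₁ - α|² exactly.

3/17

y₁ - α = 13/3 - 4 = 1/3, so |y₁ - α| = 1/3.
y₂ - α = 205/51 - 4 = 1/51, so |y₂ - α| = 1/51.
|y₁ - α|² = 1/9.
Ratio = (1/51) / (1/9) = 3/17.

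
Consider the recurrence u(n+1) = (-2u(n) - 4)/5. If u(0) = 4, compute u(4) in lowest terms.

u(1) = (-2·4 - 4)/5 = -12/5.
u(2) = (-2·(-12/5) - 4)/5 = 4/25.
u(3) = (-2·(4/25) - 4)/5 = -108/125.
u(4) = (-2·(-108/125) - 4)/5 = -284/625.

-284/625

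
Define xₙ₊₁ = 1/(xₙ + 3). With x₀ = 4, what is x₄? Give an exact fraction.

x₁ = 1/(4 + 3) = 1/7.
x₂ = 1/(1/7 + 3) = 7/22.
x₃ = 1/(7/22 + 3) = 22/73.
x₄ = 1/(22/73 + 3) = 73/241.

73/241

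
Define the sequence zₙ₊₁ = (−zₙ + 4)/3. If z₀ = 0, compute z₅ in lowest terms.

z₁ = (−0 + 4)/3 = 4/3.
z₂ = (−(4/3) + 4)/3 = 8/9.
z₃ = (−(8/9) + 4)/3 = 28/27.
z₄ = (−(28/27) + 4)/3 = 80/81.
z₅ = (−(80/81) + 4)/3 = 244/243.

244/243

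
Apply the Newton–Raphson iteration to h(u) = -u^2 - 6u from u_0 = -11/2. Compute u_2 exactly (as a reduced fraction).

-14641/2440

h'(u) = -2u - 6.
h(-11/2) = 11/4, h'(-11/2) = 5, so u_1 = (-11/2) - (11/4)/5 = -121/20.
h(-121/20) = -121/400, h'(-121/20) = 61/10, so u_2 = (-121/20) - (-121/400)/(61/10) = -14641/2440.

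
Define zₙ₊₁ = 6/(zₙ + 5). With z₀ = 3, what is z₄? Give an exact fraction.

834/833

z₁ = 6/(3 + 5) = 3/4.
z₂ = 6/(3/4 + 5) = 24/23.
z₃ = 6/(24/23 + 5) = 138/139.
z₄ = 6/(138/139 + 5) = 834/833.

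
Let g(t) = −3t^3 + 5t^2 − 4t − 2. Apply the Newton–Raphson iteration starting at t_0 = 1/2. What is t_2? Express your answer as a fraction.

−7/6

g'(t) = −9t^2 + 10t − 4.
g(1/2) = −25/8, g'(1/2) = −5/4, so t_1 = (1/2) − (−25/8)/(−5/4) = −2.
g(−2) = 50, g'(−2) = −60, so t_2 = (−2) − 50/(−60) = −7/6.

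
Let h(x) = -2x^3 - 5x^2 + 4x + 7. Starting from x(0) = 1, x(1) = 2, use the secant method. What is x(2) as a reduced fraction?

29/25

h(1) = 4, h(2) = -21. x(2) = 2 - (-21)·(2 - 1)/((-21) - 4) = 29/25.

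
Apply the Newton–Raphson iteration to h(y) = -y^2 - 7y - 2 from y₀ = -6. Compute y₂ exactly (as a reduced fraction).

h'(y) = -2y - 7.
h(-6) = 4, h'(-6) = 5, so y₁ = (-6) - 4/5 = -34/5.
h(-34/5) = -16/25, h'(-34/5) = 33/5, so y₂ = (-34/5) - (-16/25)/(33/5) = -1106/165.

-1106/165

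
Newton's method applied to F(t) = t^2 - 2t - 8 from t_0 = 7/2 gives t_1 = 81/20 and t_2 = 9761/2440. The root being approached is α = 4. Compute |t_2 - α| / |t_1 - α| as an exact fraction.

t_1 - α = 81/20 - 4 = 1/20, so |t_1 - α| = 1/20.
t_2 - α = 9761/2440 - 4 = 1/2440, so |t_2 - α| = 1/2440.
Ratio = (1/2440) / (1/20) = 1/122.

1/122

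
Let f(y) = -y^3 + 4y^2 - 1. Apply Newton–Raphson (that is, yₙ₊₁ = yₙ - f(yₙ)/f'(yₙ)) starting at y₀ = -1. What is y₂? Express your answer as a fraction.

-4173/8393

f'(y) = -3y^2 + 8y.
f(-1) = 4, f'(-1) = -11, so y₁ = (-1) - 4/(-11) = -7/11.
f(-7/11) = 1168/1331, f'(-7/11) = -763/121, so y₂ = (-7/11) - (1168/1331)/(-763/121) = -4173/8393.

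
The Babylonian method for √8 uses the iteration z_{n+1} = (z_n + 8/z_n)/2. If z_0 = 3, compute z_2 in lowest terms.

577/204

z_1 = (3 + 8/3)/2 = 17/6.
z_2 = (17/6 + 8/(17/6))/2 = 577/204.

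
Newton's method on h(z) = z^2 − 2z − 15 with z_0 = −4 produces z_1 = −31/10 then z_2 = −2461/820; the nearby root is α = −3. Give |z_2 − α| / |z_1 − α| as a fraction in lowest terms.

1/82

z_1 − α = −31/10 − (−3) = −31/10 + 3 = −1/10, so |z_1 − α| = 1/10.
z_2 − α = −2461/820 − (−3) = −2461/820 + 3 = −1/820, so |z_2 − α| = 1/820.
Ratio = (1/820) / (1/10) = 1/82.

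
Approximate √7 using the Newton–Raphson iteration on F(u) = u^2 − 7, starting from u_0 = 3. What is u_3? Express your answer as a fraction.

F'(u) = 2u.
F(3) = 2, F'(3) = 6, so u_1 = 3 − 2/6 = 8/3.
F(8/3) = 1/9, F'(8/3) = 16/3, so u_2 = (8/3) − (1/9)/(16/3) = 127/48.
F(127/48) = 1/2304, F'(127/48) = 127/24, so u_3 = (127/48) − (1/2304)/(127/24) = 32257/12192.

32257/12192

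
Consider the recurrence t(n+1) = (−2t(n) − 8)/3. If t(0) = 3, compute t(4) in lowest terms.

t(1) = (−2·3 − 8)/3 = −14/3.
t(2) = (−2·(−14/3) − 8)/3 = 4/9.
t(3) = (−2·(4/9) − 8)/3 = −80/27.
t(4) = (−2·(−80/27) − 8)/3 = −56/81.

−56/81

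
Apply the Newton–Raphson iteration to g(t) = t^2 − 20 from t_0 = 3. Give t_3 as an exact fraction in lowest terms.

4858801/1086456

g'(t) = 2t.
g(3) = −11, g'(3) = 6, so t_1 = 3 − (−11)/6 = 29/6.
g(29/6) = 121/36, g'(29/6) = 29/3, so t_2 = (29/6) − (121/36)/(29/3) = 1561/348.
g(1561/348) = 14641/121104, g'(1561/348) = 1561/174, so t_3 = (1561/348) − (14641/121104)/(1561/174) = 4858801/1086456.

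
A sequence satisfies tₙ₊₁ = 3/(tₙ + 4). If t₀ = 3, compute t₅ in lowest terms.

t₁ = 3/(3 + 4) = 3/7.
t₂ = 3/(3/7 + 4) = 21/31.
t₃ = 3/(21/31 + 4) = 93/145.
t₄ = 3/(93/145 + 4) = 435/673.
t₅ = 3/(435/673 + 4) = 2019/3127.

2019/3127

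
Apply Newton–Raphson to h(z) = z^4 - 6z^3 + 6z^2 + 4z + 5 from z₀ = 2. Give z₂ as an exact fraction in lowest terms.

255743/108304

h'(z) = 4z^3 - 18z^2 + 12z + 4.
h(2) = 5, h'(2) = -12, so z₁ = 2 - 5/(-12) = 29/12.
h(29/12) = -17975/20736, h'(29/12) = -6769/432, so z₂ = (29/12) - (-17975/20736)/(-6769/432) = 255743/108304.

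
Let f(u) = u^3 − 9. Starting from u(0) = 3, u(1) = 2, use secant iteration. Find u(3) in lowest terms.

9255/4447

f(3) = 18, f(2) = −1. u(2) = 2 − (−1)·(2 − 3)/((−1) − 18) = 39/19.
f(2) = −1, f(39/19) = −2412/6859. u(3) = (39/19) − (−2412/6859)·((39/19) − 2)/((−2412/6859) − (−1)) = 9255/4447.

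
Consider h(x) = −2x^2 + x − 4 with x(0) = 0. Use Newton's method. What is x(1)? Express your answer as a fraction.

4

h'(x) = −4x + 1.
h(0) = −4, h'(0) = 1, so x(1) = 0 − (−4)/1 = 4.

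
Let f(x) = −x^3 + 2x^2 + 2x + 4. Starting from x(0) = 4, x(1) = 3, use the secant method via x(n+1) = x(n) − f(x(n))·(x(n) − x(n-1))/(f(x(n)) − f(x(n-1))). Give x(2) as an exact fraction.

64/21

f(4) = −20, f(3) = 1. x(2) = 3 − 1·(3 − 4)/(1 − (−20)) = 64/21.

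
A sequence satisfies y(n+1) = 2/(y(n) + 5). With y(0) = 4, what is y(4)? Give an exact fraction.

506/1359

y(1) = 2/(4 + 5) = 2/9.
y(2) = 2/(2/9 + 5) = 18/47.
y(3) = 2/(18/47 + 5) = 94/253.
y(4) = 2/(94/253 + 5) = 506/1359.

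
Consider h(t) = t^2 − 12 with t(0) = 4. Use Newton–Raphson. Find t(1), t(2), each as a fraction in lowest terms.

h'(t) = 2t.
h(4) = 4, h'(4) = 8, so t(1) = 4 − 4/8 = 7/2.
h(7/2) = 1/4, h'(7/2) = 7, so t(2) = (7/2) − (1/4)/7 = 97/28.

t(1) = 7/2, t(2) = 97/28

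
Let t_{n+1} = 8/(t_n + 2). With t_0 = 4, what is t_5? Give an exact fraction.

84/43

t_1 = 8/(4 + 2) = 4/3.
t_2 = 8/(4/3 + 2) = 12/5.
t_3 = 8/(12/5 + 2) = 20/11.
t_4 = 8/(20/11 + 2) = 44/21.
t_5 = 8/(44/21 + 2) = 84/43.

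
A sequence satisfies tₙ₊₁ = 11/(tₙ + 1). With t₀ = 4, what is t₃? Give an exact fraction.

176/71

t₁ = 11/(4 + 1) = 11/5.
t₂ = 11/(11/5 + 1) = 55/16.
t₃ = 11/(55/16 + 1) = 176/71.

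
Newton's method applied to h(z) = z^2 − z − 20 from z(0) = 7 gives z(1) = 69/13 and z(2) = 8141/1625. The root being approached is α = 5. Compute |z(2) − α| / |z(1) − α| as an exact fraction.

z(1) − α = 69/13 − 5 = 4/13, so |z(1) − α| = 4/13.
z(2) − α = 8141/1625 − 5 = 16/1625, so |z(2) − α| = 16/1625.
Ratio = (16/1625) / (4/13) = 4/125.

4/125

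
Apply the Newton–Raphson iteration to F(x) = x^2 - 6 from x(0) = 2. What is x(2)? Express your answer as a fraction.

F'(x) = 2x.
F(2) = -2, F'(2) = 4, so x(1) = 2 - (-2)/4 = 5/2.
F(5/2) = 1/4, F'(5/2) = 5, so x(2) = (5/2) - (1/4)/5 = 49/20.

49/20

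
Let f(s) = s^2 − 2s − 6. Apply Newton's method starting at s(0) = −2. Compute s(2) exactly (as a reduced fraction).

−79/48

f'(s) = 2s − 2.
f(−2) = 2, f'(−2) = −6, so s(1) = (−2) − 2/(−6) = −5/3.
f(−5/3) = 1/9, f'(−5/3) = −16/3, so s(2) = (−5/3) − (1/9)/(−16/3) = −79/48.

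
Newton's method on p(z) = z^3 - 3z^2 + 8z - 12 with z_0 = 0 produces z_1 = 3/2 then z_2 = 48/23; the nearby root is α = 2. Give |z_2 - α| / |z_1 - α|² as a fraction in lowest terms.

8/23

z_1 - α = 3/2 - 2 = -1/2, so |z_1 - α| = 1/2.
z_2 - α = 48/23 - 2 = 2/23, so |z_2 - α| = 2/23.
|z_1 - α|² = 1/4.
Ratio = (2/23) / (1/4) = 8/23.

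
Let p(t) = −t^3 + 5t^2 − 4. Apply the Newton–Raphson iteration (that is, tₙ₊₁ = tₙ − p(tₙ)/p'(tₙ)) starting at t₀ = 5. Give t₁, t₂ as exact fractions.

p'(t) = −3t^2 + 10t.
p(5) = −4, p'(5) = −25, so t₁ = 5 − (−4)/(−25) = 121/25.
p(121/25) = −3936/15625, p'(121/25) = −13673/625, so t₂ = (121/25) − (−3936/15625)/(−13673/625) = 1650497/341825.

t₁ = 121/25, t₂ = 1650497/341825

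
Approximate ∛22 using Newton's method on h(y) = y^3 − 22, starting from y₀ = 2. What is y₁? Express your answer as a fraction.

h'(y) = 3y^2.
h(2) = −14, h'(2) = 12, so y₁ = 2 − (−14)/12 = 19/6.

19/6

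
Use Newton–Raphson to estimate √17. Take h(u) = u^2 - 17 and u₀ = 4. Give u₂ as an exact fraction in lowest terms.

2177/528

h'(u) = 2u.
h(4) = -1, h'(4) = 8, so u₁ = 4 - (-1)/8 = 33/8.
h(33/8) = 1/64, h'(33/8) = 33/4, so u₂ = (33/8) - (1/64)/(33/4) = 2177/528.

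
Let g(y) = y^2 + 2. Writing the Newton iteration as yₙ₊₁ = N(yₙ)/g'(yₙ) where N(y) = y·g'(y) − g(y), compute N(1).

−1

g'(y) = 2y.
N(y) = y·g'(y) − g(y) = y·(2y) − (y^2 + 2) = y^2 − 2.
N(1) = −1.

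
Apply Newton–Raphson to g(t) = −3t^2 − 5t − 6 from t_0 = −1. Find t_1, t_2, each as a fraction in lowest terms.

t_1 = 3, t_2 = 21/23

g'(t) = −6t − 5.
g(−1) = −4, g'(−1) = 1, so t_1 = (−1) − (−4)/1 = 3.
g(3) = −48, g'(3) = −23, so t_2 = 3 − (−48)/(−23) = 21/23.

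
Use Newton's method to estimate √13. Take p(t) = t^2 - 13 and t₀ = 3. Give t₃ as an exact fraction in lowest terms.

p'(t) = 2t.
p(3) = -4, p'(3) = 6, so t₁ = 3 - (-4)/6 = 11/3.
p(11/3) = 4/9, p'(11/3) = 22/3, so t₂ = (11/3) - (4/9)/(22/3) = 119/33.
p(119/33) = 4/1089, p'(119/33) = 238/33, so t₃ = (119/33) - (4/1089)/(238/33) = 14159/3927.

14159/3927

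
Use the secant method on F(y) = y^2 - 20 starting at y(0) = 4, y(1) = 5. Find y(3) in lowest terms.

F(4) = -4, F(5) = 5. y(2) = 5 - 5·(5 - 4)/(5 - (-4)) = 40/9.
F(5) = 5, F(40/9) = -20/81. y(3) = (40/9) - (-20/81)·((40/9) - 5)/((-20/81) - 5) = 76/17.

76/17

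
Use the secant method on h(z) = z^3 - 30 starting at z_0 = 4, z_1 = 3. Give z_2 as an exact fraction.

h(4) = 34, h(3) = -3. z_2 = 3 - (-3)·(3 - 4)/((-3) - 34) = 114/37.

114/37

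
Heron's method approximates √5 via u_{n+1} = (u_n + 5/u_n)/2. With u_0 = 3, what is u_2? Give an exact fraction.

47/21

u_1 = (3 + 5/3)/2 = 7/3.
u_2 = (7/3 + 5/(7/3))/2 = 47/21.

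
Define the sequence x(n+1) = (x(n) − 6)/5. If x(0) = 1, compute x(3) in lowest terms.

x(1) = (1 − 6)/5 = −1.
x(2) = ((−1) − 6)/5 = −7/5.
x(3) = ((−7/5) − 6)/5 = −37/25.

−37/25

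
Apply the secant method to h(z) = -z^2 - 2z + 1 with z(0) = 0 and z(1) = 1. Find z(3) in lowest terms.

h(0) = 1, h(1) = -2. z(2) = 1 - (-2)·(1 - 0)/((-2) - 1) = 1/3.
h(1) = -2, h(1/3) = 2/9. z(3) = (1/3) - (2/9)·((1/3) - 1)/((2/9) - (-2)) = 2/5.

2/5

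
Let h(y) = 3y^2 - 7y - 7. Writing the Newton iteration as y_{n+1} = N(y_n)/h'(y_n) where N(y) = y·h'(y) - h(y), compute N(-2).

19

h'(y) = 6y - 7.
N(y) = y·h'(y) - h(y) = y·(6y - 7) - (3y^2 - 7y - 7) = 3y^2 + 7.
N(-2) = 19.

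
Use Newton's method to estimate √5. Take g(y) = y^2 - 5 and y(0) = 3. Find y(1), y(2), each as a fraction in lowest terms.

g'(y) = 2y.
g(3) = 4, g'(3) = 6, so y(1) = 3 - 4/6 = 7/3.
g(7/3) = 4/9, g'(7/3) = 14/3, so y(2) = (7/3) - (4/9)/(14/3) = 47/21.

y(1) = 7/3, y(2) = 47/21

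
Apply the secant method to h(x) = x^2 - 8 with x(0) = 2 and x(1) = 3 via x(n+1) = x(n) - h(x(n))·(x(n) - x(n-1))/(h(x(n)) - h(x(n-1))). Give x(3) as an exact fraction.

h(2) = -4, h(3) = 1. x(2) = 3 - 1·(3 - 2)/(1 - (-4)) = 14/5.
h(3) = 1, h(14/5) = -4/25. x(3) = (14/5) - (-4/25)·((14/5) - 3)/((-4/25) - 1) = 82/29.

82/29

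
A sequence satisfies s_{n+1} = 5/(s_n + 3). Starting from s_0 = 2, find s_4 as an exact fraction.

s_1 = 5/(2 + 3) = 1.
s_2 = 5/(1 + 3) = 5/4.
s_3 = 5/(5/4 + 3) = 20/17.
s_4 = 5/(20/17 + 3) = 85/71.

85/71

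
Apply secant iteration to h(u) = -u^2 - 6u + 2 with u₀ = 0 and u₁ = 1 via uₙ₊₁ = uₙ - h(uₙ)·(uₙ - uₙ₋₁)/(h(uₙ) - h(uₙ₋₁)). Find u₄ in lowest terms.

h(0) = 2, h(1) = -5. u₂ = 1 - (-5)·(1 - 0)/((-5) - 2) = 2/7.
h(1) = -5, h(2/7) = 10/49. u₃ = (2/7) - (10/49)·((2/7) - 1)/((10/49) - (-5)) = 16/51.
h(2/7) = 10/49, h(16/51) = 50/2601. u₄ = (16/51) - (50/2601)·((16/51) - (2/7))/((50/2601) - (10/49)) = 373/1178.

373/1178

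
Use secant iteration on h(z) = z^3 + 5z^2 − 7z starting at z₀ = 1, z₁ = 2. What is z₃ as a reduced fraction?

h(1) = −1, h(2) = 14. z₂ = 2 − 14·(2 − 1)/(14 − (−1)) = 16/15.
h(2) = 14, h(16/15) = −1904/3375. z₃ = (16/15) − (−1904/3375)·((16/15) − 2)/((−1904/3375) − 14) = 3872/3511.

3872/3511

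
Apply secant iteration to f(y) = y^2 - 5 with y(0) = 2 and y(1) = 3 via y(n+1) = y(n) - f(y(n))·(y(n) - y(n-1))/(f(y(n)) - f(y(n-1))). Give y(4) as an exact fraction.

f(2) = -1, f(3) = 4. y(2) = 3 - 4·(3 - 2)/(4 - (-1)) = 11/5.
f(3) = 4, f(11/5) = -4/25. y(3) = (11/5) - (-4/25)·((11/5) - 3)/((-4/25) - 4) = 29/13.
f(11/5) = -4/25, f(29/13) = -4/169. y(4) = (29/13) - (-4/169)·((29/13) - (11/5))/((-4/169) - (-4/25)) = 161/72.

161/72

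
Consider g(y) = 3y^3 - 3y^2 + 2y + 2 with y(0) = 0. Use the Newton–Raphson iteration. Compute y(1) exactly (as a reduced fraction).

g'(y) = 9y^2 - 6y + 2.
g(0) = 2, g'(0) = 2, so y(1) = 0 - 2/2 = -1.

-1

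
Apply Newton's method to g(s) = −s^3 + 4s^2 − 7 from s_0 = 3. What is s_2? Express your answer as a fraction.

g'(s) = −3s^2 + 8s.
g(3) = 2, g'(3) = −3, so s_1 = 3 − 2/(−3) = 11/3.
g(11/3) = −68/27, g'(11/3) = −11, so s_2 = (11/3) − (−68/27)/(−11) = 1021/297.

1021/297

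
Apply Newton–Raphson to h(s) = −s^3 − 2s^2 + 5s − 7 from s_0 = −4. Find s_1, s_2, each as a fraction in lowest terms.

h'(s) = −3s^2 − 4s + 5.
h(−4) = 5, h'(−4) = −27, so s_1 = (−4) − 5/(−27) = −103/27.
h(−103/27) = 6625/19683, h'(−103/27) = −5686/243, so s_2 = (−103/27) − (6625/19683)/(−5686/243) = −1750349/460566.

s_1 = −103/27, s_2 = −1750349/460566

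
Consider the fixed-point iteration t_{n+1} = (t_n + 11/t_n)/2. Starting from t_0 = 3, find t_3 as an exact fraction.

79201/23880

t_1 = (3 + 11/3)/2 = 10/3.
t_2 = (10/3 + 11/(10/3))/2 = 199/60.
t_3 = (199/60 + 11/(199/60))/2 = 79201/23880.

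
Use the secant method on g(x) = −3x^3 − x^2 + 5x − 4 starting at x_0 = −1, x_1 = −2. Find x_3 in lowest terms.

g(−1) = −7, g(−2) = 6. x_2 = (−2) − 6·((−2) − (−1))/(6 − (−7)) = −20/13.
g(−2) = 6, g(−20/13) = −6888/2197. x_3 = (−20/13) − (−6888/2197)·((−20/13) − (−2))/((−6888/2197) − 6) = −1892/1115.

−1892/1115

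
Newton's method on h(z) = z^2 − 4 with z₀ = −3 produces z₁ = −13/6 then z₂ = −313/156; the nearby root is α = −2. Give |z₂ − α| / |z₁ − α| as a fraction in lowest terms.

z₁ − α = −13/6 − (−2) = −13/6 + 2 = −1/6, so |z₁ − α| = 1/6.
z₂ − α = −313/156 − (−2) = −313/156 + 2 = −1/156, so |z₂ − α| = 1/156.
Ratio = (1/156) / (1/6) = 1/26.

1/26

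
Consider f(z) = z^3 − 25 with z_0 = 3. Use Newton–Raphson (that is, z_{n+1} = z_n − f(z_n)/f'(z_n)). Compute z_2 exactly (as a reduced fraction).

1478153/505521

f'(z) = 3z^2.
f(3) = 2, f'(3) = 27, so z_1 = 3 − 2/27 = 79/27.
f(79/27) = 964/19683, f'(79/27) = 6241/243, so z_2 = (79/27) − (964/19683)/(6241/243) = 1478153/505521.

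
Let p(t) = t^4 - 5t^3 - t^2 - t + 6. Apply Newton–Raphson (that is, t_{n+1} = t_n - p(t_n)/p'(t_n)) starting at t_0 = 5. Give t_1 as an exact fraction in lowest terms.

p'(t) = 4t^3 - 15t^2 - 2t - 1.
p(5) = -24, p'(5) = 114, so t_1 = 5 - (-24)/114 = 99/19.

99/19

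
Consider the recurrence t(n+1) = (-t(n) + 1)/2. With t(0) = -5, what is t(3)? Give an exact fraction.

1

t(1) = (-(-5) + 1)/2 = 3.
t(2) = (-3 + 1)/2 = -1.
t(3) = (-(-1) + 1)/2 = 1.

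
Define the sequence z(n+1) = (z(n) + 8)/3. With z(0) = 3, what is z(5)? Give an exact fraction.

971/243

z(1) = (3 + 8)/3 = 11/3.
z(2) = ((11/3) + 8)/3 = 35/9.
z(3) = ((35/9) + 8)/3 = 107/27.
z(4) = ((107/27) + 8)/3 = 323/81.
z(5) = ((323/81) + 8)/3 = 971/243.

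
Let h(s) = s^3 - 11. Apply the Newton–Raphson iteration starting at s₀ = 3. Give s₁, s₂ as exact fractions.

h'(s) = 3s^2.
h(3) = 16, h'(3) = 27, so s₁ = 3 - 16/27 = 65/27.
h(65/27) = 58112/19683, h'(65/27) = 4225/243, so s₂ = (65/27) - (58112/19683)/(4225/243) = 765763/342225.

s₁ = 65/27, s₂ = 765763/342225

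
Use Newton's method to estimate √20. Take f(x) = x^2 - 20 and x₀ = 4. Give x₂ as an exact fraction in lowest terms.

161/36

f'(x) = 2x.
f(4) = -4, f'(4) = 8, so x₁ = 4 - (-4)/8 = 9/2.
f(9/2) = 1/4, f'(9/2) = 9, so x₂ = (9/2) - (1/4)/9 = 161/36.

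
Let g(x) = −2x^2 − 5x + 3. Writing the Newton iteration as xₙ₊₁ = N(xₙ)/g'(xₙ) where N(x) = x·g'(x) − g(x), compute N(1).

−5

g'(x) = −4x − 5.
N(x) = x·g'(x) − g(x) = x·(−4x − 5) − (−2x^2 − 5x + 3) = −2x^2 − 3.
N(1) = −5.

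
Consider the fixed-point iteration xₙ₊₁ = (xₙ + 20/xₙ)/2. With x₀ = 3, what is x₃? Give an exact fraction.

x₁ = (3 + 20/3)/2 = 29/6.
x₂ = (29/6 + 20/(29/6))/2 = 1561/348.
x₃ = (1561/348 + 20/(1561/348))/2 = 4858801/1086456.

4858801/1086456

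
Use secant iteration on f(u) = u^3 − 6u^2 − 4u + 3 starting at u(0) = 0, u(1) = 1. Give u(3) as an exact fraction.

41/95

f(0) = 3, f(1) = −6. u(2) = 1 − (−6)·(1 − 0)/((−6) − 3) = 1/3.
f(1) = −6, f(1/3) = 28/27. u(3) = (1/3) − (28/27)·((1/3) − 1)/((28/27) − (−6)) = 41/95.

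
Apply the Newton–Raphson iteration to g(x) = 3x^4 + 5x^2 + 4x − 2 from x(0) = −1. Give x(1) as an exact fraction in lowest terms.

−8/9

g'(x) = 12x^3 + 10x + 4.
g(−1) = 2, g'(−1) = −18, so x(1) = (−1) − 2/(−18) = −8/9.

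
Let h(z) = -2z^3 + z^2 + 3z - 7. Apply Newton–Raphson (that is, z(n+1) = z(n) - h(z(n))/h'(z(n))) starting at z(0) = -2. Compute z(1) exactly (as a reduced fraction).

h'(z) = -6z^2 + 2z + 3.
h(-2) = 7, h'(-2) = -25, so z(1) = (-2) - 7/(-25) = -43/25.

-43/25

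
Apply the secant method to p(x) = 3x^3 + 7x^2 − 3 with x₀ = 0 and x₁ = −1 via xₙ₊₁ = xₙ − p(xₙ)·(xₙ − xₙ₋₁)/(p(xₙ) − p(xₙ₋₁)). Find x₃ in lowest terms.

−69/85

p(0) = −3, p(−1) = 1. x₂ = (−1) − 1·((−1) − 0)/(1 − (−3)) = −3/4.
p(−1) = 1, p(−3/4) = −21/64. x₃ = (−3/4) − (−21/64)·((−3/4) − (−1))/((−21/64) − 1) = −69/85.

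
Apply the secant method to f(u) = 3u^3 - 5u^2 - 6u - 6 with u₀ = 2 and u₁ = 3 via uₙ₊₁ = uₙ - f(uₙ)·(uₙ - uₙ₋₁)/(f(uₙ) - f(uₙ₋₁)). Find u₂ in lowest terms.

f(2) = -14, f(3) = 12. u₂ = 3 - 12·(3 - 2)/(12 - (-14)) = 33/13.

33/13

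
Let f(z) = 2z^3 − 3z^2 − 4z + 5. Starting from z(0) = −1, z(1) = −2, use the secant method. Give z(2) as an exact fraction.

−23/19

f(−1) = 4, f(−2) = −15. z(2) = (−2) − (−15)·((−2) − (−1))/((−15) − 4) = −23/19.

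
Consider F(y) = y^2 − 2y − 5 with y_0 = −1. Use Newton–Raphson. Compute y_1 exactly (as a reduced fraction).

−3/2

F'(y) = 2y − 2.
F(−1) = −2, F'(−1) = −4, so y_1 = (−1) − (−2)/(−4) = −3/2.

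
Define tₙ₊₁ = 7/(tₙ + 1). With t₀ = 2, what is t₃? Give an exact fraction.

70/31

t₁ = 7/(2 + 1) = 7/3.
t₂ = 7/(7/3 + 1) = 21/10.
t₃ = 7/(21/10 + 1) = 70/31.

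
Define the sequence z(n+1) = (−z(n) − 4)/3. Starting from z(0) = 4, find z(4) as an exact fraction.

z(1) = (−4 − 4)/3 = −8/3.
z(2) = (−(−8/3) − 4)/3 = −4/9.
z(3) = (−(−4/9) − 4)/3 = −32/27.
z(4) = (−(−32/27) − 4)/3 = −76/81.

−76/81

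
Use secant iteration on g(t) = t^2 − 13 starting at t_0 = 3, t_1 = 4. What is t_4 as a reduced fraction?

g(3) = −4, g(4) = 3. t_2 = 4 − 3·(4 − 3)/(3 − (−4)) = 25/7.
g(4) = 3, g(25/7) = −12/49. t_3 = (25/7) − (−12/49)·((25/7) − 4)/((−12/49) − 3) = 191/53.
g(25/7) = −12/49, g(191/53) = −36/2809. t_4 = (191/53) − (−36/2809)·((191/53) − (25/7))/((−36/2809) − (−12/49)) = 4799/1331.

4799/1331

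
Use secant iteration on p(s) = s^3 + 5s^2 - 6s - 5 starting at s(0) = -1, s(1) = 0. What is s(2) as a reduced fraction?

p(-1) = 5, p(0) = -5. s(2) = 0 - (-5)·(0 - (-1))/((-5) - 5) = -1/2.

-1/2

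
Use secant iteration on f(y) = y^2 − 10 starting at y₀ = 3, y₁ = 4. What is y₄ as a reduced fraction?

3488/1103

f(3) = −1, f(4) = 6. y₂ = 4 − 6·(4 − 3)/(6 − (−1)) = 22/7.
f(4) = 6, f(22/7) = −6/49. y₃ = (22/7) − (−6/49)·((22/7) − 4)/((−6/49) − 6) = 79/25.
f(22/7) = −6/49, f(79/25) = −9/625. y₄ = (79/25) − (−9/625)·((79/25) − (22/7))/((−9/625) − (−6/49)) = 3488/1103.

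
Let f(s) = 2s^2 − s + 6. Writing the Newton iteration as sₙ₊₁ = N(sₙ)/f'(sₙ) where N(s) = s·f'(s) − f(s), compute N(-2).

2

f'(s) = 4s − 1.
N(s) = s·f'(s) − f(s) = s·(4s − 1) − (2s^2 − s + 6) = 2s^2 − 6.
N(-2) = 2.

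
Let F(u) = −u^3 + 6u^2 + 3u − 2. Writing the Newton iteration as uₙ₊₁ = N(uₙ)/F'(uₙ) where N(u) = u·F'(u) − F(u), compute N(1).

F'(u) = −3u^2 + 12u + 3.
N(u) = u·F'(u) − F(u) = u·(−3u^2 + 12u + 3) − (−u^3 + 6u^2 + 3u − 2) = −2u^3 + 6u^2 + 2.
N(1) = 6.

6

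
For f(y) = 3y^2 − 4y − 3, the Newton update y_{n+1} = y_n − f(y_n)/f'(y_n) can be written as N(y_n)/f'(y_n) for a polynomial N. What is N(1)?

f'(y) = 6y − 4.
N(y) = y·f'(y) − f(y) = y·(6y − 4) − (3y^2 − 4y − 3) = 3y^2 + 3.
N(1) = 6.

6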